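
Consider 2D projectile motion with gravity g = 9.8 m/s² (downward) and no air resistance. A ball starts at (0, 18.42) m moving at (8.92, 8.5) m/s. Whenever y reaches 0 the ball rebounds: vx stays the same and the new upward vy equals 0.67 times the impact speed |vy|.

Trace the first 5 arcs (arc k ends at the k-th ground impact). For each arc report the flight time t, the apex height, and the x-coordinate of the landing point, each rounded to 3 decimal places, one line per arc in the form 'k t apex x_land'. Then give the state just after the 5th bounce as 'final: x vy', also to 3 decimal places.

1 2.991 22.106 26.683
2 2.846 9.923 52.071
3 1.907 4.455 69.081
4 1.278 2.000 80.478
5 0.856 0.898 88.113
final: 88.113 2.810

Arc 1: start y=18.420, vy=8.500 → t=2.991, apex=22.106, x_land=26.683, impact vy=-20.815
  bounce: vy ← 0.67·20.815 = 13.946
Arc 2: start y=0.000, vy=13.946 → t=2.846, apex=9.923, x_land=52.071, impact vy=-13.946
  bounce: vy ← 0.67·13.946 = 9.344
Arc 3: start y=0.000, vy=9.344 → t=1.907, apex=4.455, x_land=69.081, impact vy=-9.344
  bounce: vy ← 0.67·9.344 = 6.261
Arc 4: start y=0.000, vy=6.261 → t=1.278, apex=2.000, x_land=80.478, impact vy=-6.261
  bounce: vy ← 0.67·6.261 = 4.195
Arc 5: start y=0.000, vy=4.195 → t=0.856, apex=0.898, x_land=88.113, impact vy=-4.195
  bounce: vy ← 0.67·4.195 = 2.810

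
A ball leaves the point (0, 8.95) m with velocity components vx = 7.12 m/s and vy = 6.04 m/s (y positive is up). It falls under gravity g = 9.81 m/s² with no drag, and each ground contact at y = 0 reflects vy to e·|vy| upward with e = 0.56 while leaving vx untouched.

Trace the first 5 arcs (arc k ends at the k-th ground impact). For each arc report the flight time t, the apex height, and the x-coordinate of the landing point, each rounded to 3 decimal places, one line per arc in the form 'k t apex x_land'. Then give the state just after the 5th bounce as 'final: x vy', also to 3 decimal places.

1 2.100 10.809 14.953
2 1.663 3.390 26.791
3 0.931 1.063 33.421
4 0.521 0.333 37.133
5 0.292 0.105 39.212
final: 39.212 0.802

Arc 1: start y=8.950, vy=6.040 → t=2.100, apex=10.809, x_land=14.953, impact vy=-14.563
  bounce: vy ← 0.56·14.563 = 8.155
Arc 2: start y=0.000, vy=8.155 → t=1.663, apex=3.390, x_land=26.791, impact vy=-8.155
  bounce: vy ← 0.56·8.155 = 4.567
Arc 3: start y=0.000, vy=4.567 → t=0.931, apex=1.063, x_land=33.421, impact vy=-4.567
  bounce: vy ← 0.56·4.567 = 2.557
Arc 4: start y=0.000, vy=2.557 → t=0.521, apex=0.333, x_land=37.133, impact vy=-2.557
  bounce: vy ← 0.56·2.557 = 1.432
Arc 5: start y=0.000, vy=1.432 → t=0.292, apex=0.105, x_land=39.212, impact vy=-1.432
  bounce: vy ← 0.56·1.432 = 0.802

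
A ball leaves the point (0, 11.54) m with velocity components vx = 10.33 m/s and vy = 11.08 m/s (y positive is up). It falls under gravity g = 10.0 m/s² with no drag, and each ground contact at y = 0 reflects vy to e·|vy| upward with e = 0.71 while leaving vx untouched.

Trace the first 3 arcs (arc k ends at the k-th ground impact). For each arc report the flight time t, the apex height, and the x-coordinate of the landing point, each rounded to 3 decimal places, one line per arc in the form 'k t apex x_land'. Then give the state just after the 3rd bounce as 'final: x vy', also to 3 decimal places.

1 2.988 17.678 30.870
2 2.670 8.912 58.451
3 1.896 4.492 78.035
final: 78.035 6.730

Arc 1: start y=11.540, vy=11.080 → t=2.988, apex=17.678, x_land=30.870, impact vy=-18.803
  bounce: vy ← 0.71·18.803 = 13.350
Arc 2: start y=0.000, vy=13.350 → t=2.670, apex=8.912, x_land=58.451, impact vy=-13.350
  bounce: vy ← 0.71·13.350 = 9.479
Arc 3: start y=0.000, vy=9.479 → t=1.896, apex=4.492, x_land=78.035, impact vy=-9.479
  bounce: vy ← 0.71·9.479 = 6.730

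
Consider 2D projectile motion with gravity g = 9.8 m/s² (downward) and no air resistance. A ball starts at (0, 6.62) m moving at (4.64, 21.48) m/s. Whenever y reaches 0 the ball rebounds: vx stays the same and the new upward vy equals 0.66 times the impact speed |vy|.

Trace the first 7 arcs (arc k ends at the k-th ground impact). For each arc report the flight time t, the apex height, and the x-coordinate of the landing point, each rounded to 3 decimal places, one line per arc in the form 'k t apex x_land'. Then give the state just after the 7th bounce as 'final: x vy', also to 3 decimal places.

1 4.673 30.160 21.682
2 3.275 13.138 36.877
3 2.161 5.723 46.906
4 1.427 2.493 53.525
5 0.942 1.086 57.894
6 0.621 0.473 60.777
7 0.410 0.206 62.680
final: 62.680 1.326

Arc 1: start y=6.620, vy=21.480 → t=4.673, apex=30.160, x_land=21.682, impact vy=-24.313
  bounce: vy ← 0.66·24.313 = 16.047
Arc 2: start y=0.000, vy=16.047 → t=3.275, apex=13.138, x_land=36.877, impact vy=-16.047
  bounce: vy ← 0.66·16.047 = 10.591
Arc 3: start y=0.000, vy=10.591 → t=2.161, apex=5.723, x_land=46.906, impact vy=-10.591
  bounce: vy ← 0.66·10.591 = 6.990
Arc 4: start y=0.000, vy=6.990 → t=1.427, apex=2.493, x_land=53.525, impact vy=-6.990
  bounce: vy ← 0.66·6.990 = 4.613
Arc 5: start y=0.000, vy=4.613 → t=0.942, apex=1.086, x_land=57.894, impact vy=-4.613
  bounce: vy ← 0.66·4.613 = 3.045
Arc 6: start y=0.000, vy=3.045 → t=0.621, apex=0.473, x_land=60.777, impact vy=-3.045
  bounce: vy ← 0.66·3.045 = 2.010
Arc 7: start y=0.000, vy=2.010 → t=0.410, apex=0.206, x_land=62.680, impact vy=-2.010
  bounce: vy ← 0.66·2.010 = 1.326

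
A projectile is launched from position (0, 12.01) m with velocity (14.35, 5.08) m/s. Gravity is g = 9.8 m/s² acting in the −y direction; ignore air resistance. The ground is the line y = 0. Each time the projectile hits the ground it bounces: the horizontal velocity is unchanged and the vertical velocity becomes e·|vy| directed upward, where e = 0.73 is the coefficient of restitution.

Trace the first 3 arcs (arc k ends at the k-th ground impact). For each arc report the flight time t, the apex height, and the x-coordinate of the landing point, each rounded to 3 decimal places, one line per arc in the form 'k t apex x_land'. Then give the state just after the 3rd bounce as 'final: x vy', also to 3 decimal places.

1 2.168 13.327 31.104
2 2.408 7.102 65.656
3 1.758 3.785 90.878
final: 90.878 6.287

Arc 1: start y=12.010, vy=5.080 → t=2.168, apex=13.327, x_land=31.104, impact vy=-16.162
  bounce: vy ← 0.73·16.162 = 11.798
Arc 2: start y=0.000, vy=11.798 → t=2.408, apex=7.102, x_land=65.656, impact vy=-11.798
  bounce: vy ← 0.73·11.798 = 8.613
Arc 3: start y=0.000, vy=8.613 → t=1.758, apex=3.785, x_land=90.878, impact vy=-8.613
  bounce: vy ← 0.73·8.613 = 6.287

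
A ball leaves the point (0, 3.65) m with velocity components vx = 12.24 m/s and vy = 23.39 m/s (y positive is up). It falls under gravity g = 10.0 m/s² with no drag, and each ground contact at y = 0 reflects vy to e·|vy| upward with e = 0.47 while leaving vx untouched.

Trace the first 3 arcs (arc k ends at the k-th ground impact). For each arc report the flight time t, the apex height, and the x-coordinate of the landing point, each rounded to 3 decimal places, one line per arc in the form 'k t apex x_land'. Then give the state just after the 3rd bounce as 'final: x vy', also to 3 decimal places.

Arc 1: start y=3.650, vy=23.390 → t=4.829, apex=31.005, x_land=59.109, impact vy=-24.902
  bounce: vy ← 0.47·24.902 = 11.704
Arc 2: start y=0.000, vy=11.704 → t=2.341, apex=6.849, x_land=87.760, impact vy=-11.704
  bounce: vy ← 0.47·11.704 = 5.501
Arc 3: start y=0.000, vy=5.501 → t=1.100, apex=1.513, x_land=101.226, impact vy=-5.501
  bounce: vy ← 0.47·5.501 = 2.585

1 4.829 31.005 59.109
2 2.341 6.849 87.760
3 1.100 1.513 101.226
final: 101.226 2.585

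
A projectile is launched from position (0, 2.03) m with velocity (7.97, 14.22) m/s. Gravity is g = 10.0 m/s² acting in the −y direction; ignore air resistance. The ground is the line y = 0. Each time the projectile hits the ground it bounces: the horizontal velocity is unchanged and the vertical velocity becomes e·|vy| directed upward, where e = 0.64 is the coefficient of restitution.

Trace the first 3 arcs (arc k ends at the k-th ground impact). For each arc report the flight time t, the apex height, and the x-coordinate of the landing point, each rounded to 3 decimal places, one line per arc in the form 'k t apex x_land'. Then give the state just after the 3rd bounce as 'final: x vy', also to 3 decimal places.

Arc 1: start y=2.030, vy=14.220 → t=2.980, apex=12.140, x_land=23.752, impact vy=-15.582
  bounce: vy ← 0.64·15.582 = 9.973
Arc 2: start y=0.000, vy=9.973 → t=1.995, apex=4.973, x_land=39.649, impact vy=-9.973
  bounce: vy ← 0.64·9.973 = 6.383
Arc 3: start y=0.000, vy=6.383 → t=1.277, apex=2.037, x_land=49.823, impact vy=-6.383
  bounce: vy ← 0.64·6.383 = 4.085

1 2.980 12.140 23.752
2 1.995 4.973 39.649
3 1.277 2.037 49.823
final: 49.823 4.085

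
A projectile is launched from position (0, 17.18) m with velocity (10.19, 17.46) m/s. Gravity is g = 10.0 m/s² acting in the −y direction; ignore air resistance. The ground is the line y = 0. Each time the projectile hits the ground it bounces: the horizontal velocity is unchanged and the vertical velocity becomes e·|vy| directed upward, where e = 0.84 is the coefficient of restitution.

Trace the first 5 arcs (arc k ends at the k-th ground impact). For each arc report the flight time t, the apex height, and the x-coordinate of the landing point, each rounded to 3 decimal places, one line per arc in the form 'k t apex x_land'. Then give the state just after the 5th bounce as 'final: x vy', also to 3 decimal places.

Arc 1: start y=17.180, vy=17.460 → t=4.292, apex=32.423, x_land=43.740, impact vy=-25.465
  bounce: vy ← 0.84·25.465 = 21.390
Arc 2: start y=0.000, vy=21.390 → t=4.278, apex=22.877, x_land=87.334, impact vy=-21.390
  bounce: vy ← 0.84·21.390 = 17.968
Arc 3: start y=0.000, vy=17.968 → t=3.594, apex=16.142, x_land=123.952, impact vy=-17.968
  bounce: vy ← 0.84·17.968 = 15.093
Arc 4: start y=0.000, vy=15.093 → t=3.019, apex=11.390, x_land=154.712, impact vy=-15.093
  bounce: vy ← 0.84·15.093 = 12.678
Arc 5: start y=0.000, vy=12.678 → t=2.536, apex=8.037, x_land=180.550, impact vy=-12.678
  bounce: vy ← 0.84·12.678 = 10.650

1 4.292 32.423 43.740
2 4.278 22.877 87.334
3 3.594 16.142 123.952
4 3.019 11.390 154.712
5 2.536 8.037 180.550
final: 180.550 10.650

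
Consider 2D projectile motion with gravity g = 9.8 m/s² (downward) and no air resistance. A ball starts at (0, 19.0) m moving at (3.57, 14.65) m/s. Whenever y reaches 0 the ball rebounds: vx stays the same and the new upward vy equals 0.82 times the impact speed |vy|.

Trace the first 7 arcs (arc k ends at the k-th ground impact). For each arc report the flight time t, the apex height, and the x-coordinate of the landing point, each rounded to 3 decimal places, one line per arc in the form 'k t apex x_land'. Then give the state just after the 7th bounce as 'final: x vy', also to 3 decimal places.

Arc 1: start y=19.000, vy=14.650 → t=3.967, apex=29.950, x_land=14.163, impact vy=-24.229
  bounce: vy ← 0.82·24.229 = 19.867
Arc 2: start y=0.000, vy=19.867 → t=4.055, apex=20.138, x_land=28.638, impact vy=-19.867
  bounce: vy ← 0.82·19.867 = 16.291
Arc 3: start y=0.000, vy=16.291 → t=3.325, apex=13.541, x_land=40.507, impact vy=-16.291
  bounce: vy ← 0.82·16.291 = 13.359
Arc 4: start y=0.000, vy=13.359 → t=2.726, apex=9.105, x_land=50.240, impact vy=-13.359
  bounce: vy ← 0.82·13.359 = 10.954
Arc 5: start y=0.000, vy=10.954 → t=2.236, apex=6.122, x_land=58.221, impact vy=-10.954
  bounce: vy ← 0.82·10.954 = 8.982
Arc 6: start y=0.000, vy=8.982 → t=1.833, apex=4.117, x_land=64.765, impact vy=-8.982
  bounce: vy ← 0.82·8.982 = 7.366
Arc 7: start y=0.000, vy=7.366 → t=1.503, apex=2.768, x_land=70.132, impact vy=-7.366
  bounce: vy ← 0.82·7.366 = 6.040

1 3.967 29.950 14.163
2 4.055 20.138 28.638
3 3.325 13.541 40.507
4 2.726 9.105 50.240
5 2.236 6.122 58.221
6 1.833 4.117 64.765
7 1.503 2.768 70.132
final: 70.132 6.040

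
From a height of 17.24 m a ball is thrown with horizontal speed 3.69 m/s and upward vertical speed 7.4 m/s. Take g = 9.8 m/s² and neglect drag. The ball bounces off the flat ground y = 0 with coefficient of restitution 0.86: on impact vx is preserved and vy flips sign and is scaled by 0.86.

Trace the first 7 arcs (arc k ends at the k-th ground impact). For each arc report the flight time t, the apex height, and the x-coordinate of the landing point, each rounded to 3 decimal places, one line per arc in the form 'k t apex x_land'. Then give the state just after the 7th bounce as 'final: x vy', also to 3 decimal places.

Arc 1: start y=17.240, vy=7.400 → t=2.777, apex=20.034, x_land=10.248, impact vy=-19.816
  bounce: vy ← 0.86·19.816 = 17.042
Arc 2: start y=0.000, vy=17.042 → t=3.478, apex=14.817, x_land=23.081, impact vy=-17.042
  bounce: vy ← 0.86·17.042 = 14.656
Arc 3: start y=0.000, vy=14.656 → t=2.991, apex=10.959, x_land=34.118, impact vy=-14.656
  bounce: vy ← 0.86·14.656 = 12.604
Arc 4: start y=0.000, vy=12.604 → t=2.572, apex=8.105, x_land=43.609, impact vy=-12.604
  bounce: vy ← 0.86·12.604 = 10.839
Arc 5: start y=0.000, vy=10.839 → t=2.212, apex=5.994, x_land=51.772, impact vy=-10.839
  bounce: vy ← 0.86·10.839 = 9.322
Arc 6: start y=0.000, vy=9.322 → t=1.902, apex=4.434, x_land=58.792, impact vy=-9.322
  bounce: vy ← 0.86·9.322 = 8.017
Arc 7: start y=0.000, vy=8.017 → t=1.636, apex=3.279, x_land=64.829, impact vy=-8.017
  bounce: vy ← 0.86·8.017 = 6.894

1 2.777 20.034 10.248
2 3.478 14.817 23.081
3 2.991 10.959 34.118
4 2.572 8.105 43.609
5 2.212 5.994 51.772
6 1.902 4.434 58.792
7 1.636 3.279 64.829
final: 64.829 6.894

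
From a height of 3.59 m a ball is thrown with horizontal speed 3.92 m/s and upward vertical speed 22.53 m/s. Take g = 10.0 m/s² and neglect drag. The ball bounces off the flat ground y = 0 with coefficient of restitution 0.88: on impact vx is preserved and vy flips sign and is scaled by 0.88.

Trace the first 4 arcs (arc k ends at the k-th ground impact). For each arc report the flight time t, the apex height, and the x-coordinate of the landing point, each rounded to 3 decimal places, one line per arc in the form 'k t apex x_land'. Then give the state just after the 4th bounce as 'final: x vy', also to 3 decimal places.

Arc 1: start y=3.590, vy=22.530 → t=4.660, apex=28.970, x_land=18.267, impact vy=-24.071
  bounce: vy ← 0.88·24.071 = 21.182
Arc 2: start y=0.000, vy=21.182 → t=4.236, apex=22.434, x_land=34.874, impact vy=-21.182
  bounce: vy ← 0.88·21.182 = 18.640
Arc 3: start y=0.000, vy=18.640 → t=3.728, apex=17.373, x_land=49.488, impact vy=-18.640
  bounce: vy ← 0.88·18.640 = 16.404
Arc 4: start y=0.000, vy=16.404 → t=3.281, apex=13.454, x_land=62.349, impact vy=-16.404
  bounce: vy ← 0.88·16.404 = 14.435

1 4.660 28.970 18.267
2 4.236 22.434 34.874
3 3.728 17.373 49.488
4 3.281 13.454 62.349
final: 62.349 14.435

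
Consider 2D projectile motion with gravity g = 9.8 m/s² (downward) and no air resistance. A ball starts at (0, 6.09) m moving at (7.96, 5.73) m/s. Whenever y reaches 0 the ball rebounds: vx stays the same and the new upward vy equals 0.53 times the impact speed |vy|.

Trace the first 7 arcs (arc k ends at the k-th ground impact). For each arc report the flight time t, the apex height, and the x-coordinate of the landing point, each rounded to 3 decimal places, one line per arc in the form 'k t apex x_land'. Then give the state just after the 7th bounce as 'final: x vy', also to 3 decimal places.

1 1.844 7.765 14.675
2 1.334 2.181 25.296
3 0.707 0.613 30.926
4 0.375 0.172 33.910
5 0.199 0.048 35.491
6 0.105 0.014 36.329
7 0.056 0.004 36.773
final: 36.773 0.145

Arc 1: start y=6.090, vy=5.730 → t=1.844, apex=7.765, x_land=14.675, impact vy=-12.337
  bounce: vy ← 0.53·12.337 = 6.539
Arc 2: start y=0.000, vy=6.539 → t=1.334, apex=2.181, x_land=25.296, impact vy=-6.539
  bounce: vy ← 0.53·6.539 = 3.465
Arc 3: start y=0.000, vy=3.465 → t=0.707, apex=0.613, x_land=30.926, impact vy=-3.465
  bounce: vy ← 0.53·3.465 = 1.837
Arc 4: start y=0.000, vy=1.837 → t=0.375, apex=0.172, x_land=33.910, impact vy=-1.837
  bounce: vy ← 0.53·1.837 = 0.973
Arc 5: start y=0.000, vy=0.973 → t=0.199, apex=0.048, x_land=35.491, impact vy=-0.973
  bounce: vy ← 0.53·0.973 = 0.516
Arc 6: start y=0.000, vy=0.516 → t=0.105, apex=0.014, x_land=36.329, impact vy=-0.516
  bounce: vy ← 0.53·0.516 = 0.273
Arc 7: start y=0.000, vy=0.273 → t=0.056, apex=0.004, x_land=36.773, impact vy=-0.273
  bounce: vy ← 0.53·0.273 = 0.145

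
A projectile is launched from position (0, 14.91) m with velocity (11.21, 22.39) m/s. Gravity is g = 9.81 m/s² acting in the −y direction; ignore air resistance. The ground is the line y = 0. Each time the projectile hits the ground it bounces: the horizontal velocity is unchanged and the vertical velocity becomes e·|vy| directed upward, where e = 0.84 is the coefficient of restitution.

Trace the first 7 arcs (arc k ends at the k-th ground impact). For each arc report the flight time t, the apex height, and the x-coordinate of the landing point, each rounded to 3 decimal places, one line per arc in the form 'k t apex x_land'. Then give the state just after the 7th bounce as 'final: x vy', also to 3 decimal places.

Arc 1: start y=14.910, vy=22.390 → t=5.154, apex=40.461, x_land=57.782, impact vy=-28.175
  bounce: vy ← 0.84·28.175 = 23.667
Arc 2: start y=0.000, vy=23.667 → t=4.825, apex=28.549, x_land=111.871, impact vy=-23.667
  bounce: vy ← 0.84·23.667 = 19.880
Arc 3: start y=0.000, vy=19.880 → t=4.053, apex=20.144, x_land=157.306, impact vy=-19.880
  bounce: vy ← 0.84·19.880 = 16.700
Arc 4: start y=0.000, vy=16.700 → t=3.405, apex=14.214, x_land=195.472, impact vy=-16.700
  bounce: vy ← 0.84·16.700 = 14.028
Arc 5: start y=0.000, vy=14.028 → t=2.860, apex=10.029, x_land=227.531, impact vy=-14.028
  bounce: vy ← 0.84·14.028 = 11.783
Arc 6: start y=0.000, vy=11.783 → t=2.402, apex=7.077, x_land=254.461, impact vy=-11.783
  bounce: vy ← 0.84·11.783 = 9.898
Arc 7: start y=0.000, vy=9.898 → t=2.018, apex=4.993, x_land=277.082, impact vy=-9.898
  bounce: vy ← 0.84·9.898 = 8.314

1 5.154 40.461 57.782
2 4.825 28.549 111.871
3 4.053 20.144 157.306
4 3.405 14.214 195.472
5 2.860 10.029 227.531
6 2.402 7.077 254.461
7 2.018 4.993 277.082
final: 277.082 8.314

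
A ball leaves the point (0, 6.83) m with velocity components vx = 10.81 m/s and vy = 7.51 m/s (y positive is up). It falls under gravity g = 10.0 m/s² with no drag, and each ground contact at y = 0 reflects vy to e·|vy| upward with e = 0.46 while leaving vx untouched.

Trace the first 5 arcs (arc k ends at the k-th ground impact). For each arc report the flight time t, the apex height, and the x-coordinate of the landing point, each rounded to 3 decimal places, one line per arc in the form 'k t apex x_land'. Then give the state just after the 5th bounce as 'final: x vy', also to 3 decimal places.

Arc 1: start y=6.830, vy=7.510 → t=2.140, apex=9.650, x_land=23.136, impact vy=-13.892
  bounce: vy ← 0.46·13.892 = 6.391
Arc 2: start y=0.000, vy=6.391 → t=1.278, apex=2.042, x_land=36.952, impact vy=-6.391
  bounce: vy ← 0.46·6.391 = 2.940
Arc 3: start y=0.000, vy=2.940 → t=0.588, apex=0.432, x_land=43.308, impact vy=-2.940
  bounce: vy ← 0.46·2.940 = 1.352
Arc 4: start y=0.000, vy=1.352 → t=0.270, apex=0.091, x_land=46.231, impact vy=-1.352
  bounce: vy ← 0.46·1.352 = 0.622
Arc 5: start y=0.000, vy=0.622 → t=0.124, apex=0.019, x_land=47.576, impact vy=-0.622
  bounce: vy ← 0.46·0.622 = 0.286

1 2.140 9.650 23.136
2 1.278 2.042 36.952
3 0.588 0.432 43.308
4 0.270 0.091 46.231
5 0.124 0.019 47.576
final: 47.576 0.286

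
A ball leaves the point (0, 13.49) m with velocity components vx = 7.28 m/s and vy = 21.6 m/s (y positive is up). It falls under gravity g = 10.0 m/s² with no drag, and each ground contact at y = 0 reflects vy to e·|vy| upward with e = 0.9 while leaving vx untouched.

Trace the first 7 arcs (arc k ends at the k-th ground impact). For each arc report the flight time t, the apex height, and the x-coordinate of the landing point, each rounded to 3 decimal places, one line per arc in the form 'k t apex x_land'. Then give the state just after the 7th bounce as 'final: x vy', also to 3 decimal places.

Arc 1: start y=13.490, vy=21.600 → t=4.874, apex=36.818, x_land=35.480, impact vy=-27.136
  bounce: vy ← 0.9·27.136 = 24.422
Arc 2: start y=0.000, vy=24.422 → t=4.884, apex=29.823, x_land=71.039, impact vy=-24.422
  bounce: vy ← 0.9·24.422 = 21.980
Arc 3: start y=0.000, vy=21.980 → t=4.396, apex=24.156, x_land=103.042, impact vy=-21.980
  bounce: vy ← 0.9·21.980 = 19.782
Arc 4: start y=0.000, vy=19.782 → t=3.956, apex=19.567, x_land=131.845, impact vy=-19.782
  bounce: vy ← 0.9·19.782 = 17.804
Arc 5: start y=0.000, vy=17.804 → t=3.561, apex=15.849, x_land=157.767, impact vy=-17.804
  bounce: vy ← 0.9·17.804 = 16.024
Arc 6: start y=0.000, vy=16.024 → t=3.205, apex=12.838, x_land=181.097, impact vy=-16.024
  bounce: vy ← 0.9·16.024 = 14.421
Arc 7: start y=0.000, vy=14.421 → t=2.884, apex=10.398, x_land=202.094, impact vy=-14.421
  bounce: vy ← 0.9·14.421 = 12.979

1 4.874 36.818 35.480
2 4.884 29.823 71.039
3 4.396 24.156 103.042
4 3.956 19.567 131.845
5 3.561 15.849 157.767
6 3.205 12.838 181.097
7 2.884 10.398 202.094
final: 202.094 12.979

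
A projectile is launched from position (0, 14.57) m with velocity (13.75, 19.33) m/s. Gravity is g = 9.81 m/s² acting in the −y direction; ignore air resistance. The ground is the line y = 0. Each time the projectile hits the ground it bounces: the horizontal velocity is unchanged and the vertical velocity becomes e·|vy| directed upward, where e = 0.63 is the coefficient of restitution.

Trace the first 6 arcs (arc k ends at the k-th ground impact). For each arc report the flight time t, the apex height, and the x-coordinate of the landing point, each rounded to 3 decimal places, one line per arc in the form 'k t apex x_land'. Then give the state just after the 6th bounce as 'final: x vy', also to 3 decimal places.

Arc 1: start y=14.570, vy=19.330 → t=4.588, apex=33.614, x_land=63.089, impact vy=-25.681
  bounce: vy ← 0.63·25.681 = 16.179
Arc 2: start y=0.000, vy=16.179 → t=3.298, apex=13.342, x_land=108.443, impact vy=-16.179
  bounce: vy ← 0.63·16.179 = 10.193
Arc 3: start y=0.000, vy=10.193 → t=2.078, apex=5.295, x_land=137.016, impact vy=-10.193
  bounce: vy ← 0.63·10.193 = 6.421
Arc 4: start y=0.000, vy=6.421 → t=1.309, apex=2.102, x_land=155.017, impact vy=-6.421
  bounce: vy ← 0.63·6.421 = 4.046
Arc 5: start y=0.000, vy=4.046 → t=0.825, apex=0.834, x_land=166.357, impact vy=-4.046
  bounce: vy ← 0.63·4.046 = 2.549
Arc 6: start y=0.000, vy=2.549 → t=0.520, apex=0.331, x_land=173.502, impact vy=-2.549
  bounce: vy ← 0.63·2.549 = 1.606

1 4.588 33.614 63.089
2 3.298 13.342 108.443
3 2.078 5.295 137.016
4 1.309 2.102 155.017
5 0.825 0.834 166.357
6 0.520 0.331 173.502
final: 173.502 1.606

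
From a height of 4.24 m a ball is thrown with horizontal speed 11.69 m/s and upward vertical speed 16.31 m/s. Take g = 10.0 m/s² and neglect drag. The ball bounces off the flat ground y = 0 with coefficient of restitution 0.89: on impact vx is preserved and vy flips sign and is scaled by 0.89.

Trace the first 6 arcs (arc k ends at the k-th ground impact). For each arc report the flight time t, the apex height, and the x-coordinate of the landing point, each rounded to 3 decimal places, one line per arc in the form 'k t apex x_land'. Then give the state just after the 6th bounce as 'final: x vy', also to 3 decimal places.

Arc 1: start y=4.240, vy=16.310 → t=3.504, apex=17.541, x_land=40.962, impact vy=-18.730
  bounce: vy ← 0.89·18.730 = 16.670
Arc 2: start y=0.000, vy=16.670 → t=3.334, apex=13.894, x_land=79.936, impact vy=-16.670
  bounce: vy ← 0.89·16.670 = 14.836
Arc 3: start y=0.000, vy=14.836 → t=2.967, apex=11.005, x_land=114.623, impact vy=-14.836
  bounce: vy ← 0.89·14.836 = 13.204
Arc 4: start y=0.000, vy=13.204 → t=2.641, apex=8.717, x_land=145.494, impact vy=-13.204
  bounce: vy ← 0.89·13.204 = 11.752
Arc 5: start y=0.000, vy=11.752 → t=2.350, apex=6.905, x_land=172.969, impact vy=-11.752
  bounce: vy ← 0.89·11.752 = 10.459
Arc 6: start y=0.000, vy=10.459 → t=2.092, apex=5.470, x_land=197.422, impact vy=-10.459
  bounce: vy ← 0.89·10.459 = 9.309

1 3.504 17.541 40.962
2 3.334 13.894 79.936
3 2.967 11.005 114.623
4 2.641 8.717 145.494
5 2.350 6.905 172.969
6 2.092 5.470 197.422
final: 197.422 9.309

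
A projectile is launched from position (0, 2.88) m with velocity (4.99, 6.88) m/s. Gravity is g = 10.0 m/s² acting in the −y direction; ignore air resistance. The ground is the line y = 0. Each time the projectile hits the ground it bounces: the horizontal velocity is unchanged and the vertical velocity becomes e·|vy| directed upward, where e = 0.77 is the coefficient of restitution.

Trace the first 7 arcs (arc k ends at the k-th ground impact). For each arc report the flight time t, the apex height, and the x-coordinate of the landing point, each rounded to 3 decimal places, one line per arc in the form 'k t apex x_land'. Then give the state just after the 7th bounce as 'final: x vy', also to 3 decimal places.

1 1.712 5.247 8.545
2 1.578 3.111 16.417
3 1.215 1.844 22.478
4 0.935 1.094 27.145
5 0.720 0.648 30.739
6 0.555 0.384 33.506
7 0.427 0.228 35.637
final: 35.637 1.644

Arc 1: start y=2.880, vy=6.880 → t=1.712, apex=5.247, x_land=8.545, impact vy=-10.244
  bounce: vy ← 0.77·10.244 = 7.888
Arc 2: start y=0.000, vy=7.888 → t=1.578, apex=3.111, x_land=16.417, impact vy=-7.888
  bounce: vy ← 0.77·7.888 = 6.074
Arc 3: start y=0.000, vy=6.074 → t=1.215, apex=1.844, x_land=22.478, impact vy=-6.074
  bounce: vy ← 0.77·6.074 = 4.677
Arc 4: start y=0.000, vy=4.677 → t=0.935, apex=1.094, x_land=27.145, impact vy=-4.677
  bounce: vy ← 0.77·4.677 = 3.601
Arc 5: start y=0.000, vy=3.601 → t=0.720, apex=0.648, x_land=30.739, impact vy=-3.601
  bounce: vy ← 0.77·3.601 = 2.773
Arc 6: start y=0.000, vy=2.773 → t=0.555, apex=0.384, x_land=33.506, impact vy=-2.773
  bounce: vy ← 0.77·2.773 = 2.135
Arc 7: start y=0.000, vy=2.135 → t=0.427, apex=0.228, x_land=35.637, impact vy=-2.135
  bounce: vy ← 0.77·2.135 = 1.644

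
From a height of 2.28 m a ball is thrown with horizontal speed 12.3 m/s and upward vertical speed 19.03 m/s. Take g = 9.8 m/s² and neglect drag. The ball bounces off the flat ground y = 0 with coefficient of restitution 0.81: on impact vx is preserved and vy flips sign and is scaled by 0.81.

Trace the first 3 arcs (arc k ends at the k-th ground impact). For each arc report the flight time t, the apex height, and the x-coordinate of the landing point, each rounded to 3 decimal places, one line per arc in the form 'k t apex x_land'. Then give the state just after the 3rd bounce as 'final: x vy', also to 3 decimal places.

1 4.000 20.757 49.200
2 3.334 13.618 90.211
3 2.701 8.935 123.430
final: 123.430 10.719

Arc 1: start y=2.280, vy=19.030 → t=4.000, apex=20.757, x_land=49.200, impact vy=-20.170
  bounce: vy ← 0.81·20.170 = 16.338
Arc 2: start y=0.000, vy=16.338 → t=3.334, apex=13.618, x_land=90.211, impact vy=-16.338
  bounce: vy ← 0.81·16.338 = 13.234
Arc 3: start y=0.000, vy=13.234 → t=2.701, apex=8.935, x_land=123.430, impact vy=-13.234
  bounce: vy ← 0.81·13.234 = 10.719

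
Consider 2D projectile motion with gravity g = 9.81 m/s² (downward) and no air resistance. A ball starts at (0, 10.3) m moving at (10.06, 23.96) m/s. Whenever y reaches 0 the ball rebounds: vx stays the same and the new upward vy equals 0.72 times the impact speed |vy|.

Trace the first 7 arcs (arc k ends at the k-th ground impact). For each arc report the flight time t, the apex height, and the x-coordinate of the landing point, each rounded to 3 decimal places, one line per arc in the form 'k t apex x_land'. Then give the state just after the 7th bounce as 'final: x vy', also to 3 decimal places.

1 5.282 39.560 53.140
2 4.090 20.508 94.281
3 2.944 10.631 123.902
4 2.120 5.511 145.229
5 1.526 2.857 160.585
6 1.099 1.481 171.641
7 0.791 0.768 179.601
final: 179.601 2.795

Arc 1: start y=10.300, vy=23.960 → t=5.282, apex=39.560, x_land=53.140, impact vy=-27.860
  bounce: vy ← 0.72·27.860 = 20.059
Arc 2: start y=0.000, vy=20.059 → t=4.090, apex=20.508, x_land=94.281, impact vy=-20.059
  bounce: vy ← 0.72·20.059 = 14.443
Arc 3: start y=0.000, vy=14.443 → t=2.944, apex=10.631, x_land=123.902, impact vy=-14.443
  bounce: vy ← 0.72·14.443 = 10.399
Arc 4: start y=0.000, vy=10.399 → t=2.120, apex=5.511, x_land=145.229, impact vy=-10.399
  bounce: vy ← 0.72·10.399 = 7.487
Arc 5: start y=0.000, vy=7.487 → t=1.526, apex=2.857, x_land=160.585, impact vy=-7.487
  bounce: vy ← 0.72·7.487 = 5.391
Arc 6: start y=0.000, vy=5.391 → t=1.099, apex=1.481, x_land=171.641, impact vy=-5.391
  bounce: vy ← 0.72·5.391 = 3.881
Arc 7: start y=0.000, vy=3.881 → t=0.791, apex=0.768, x_land=179.601, impact vy=-3.881
  bounce: vy ← 0.72·3.881 = 2.795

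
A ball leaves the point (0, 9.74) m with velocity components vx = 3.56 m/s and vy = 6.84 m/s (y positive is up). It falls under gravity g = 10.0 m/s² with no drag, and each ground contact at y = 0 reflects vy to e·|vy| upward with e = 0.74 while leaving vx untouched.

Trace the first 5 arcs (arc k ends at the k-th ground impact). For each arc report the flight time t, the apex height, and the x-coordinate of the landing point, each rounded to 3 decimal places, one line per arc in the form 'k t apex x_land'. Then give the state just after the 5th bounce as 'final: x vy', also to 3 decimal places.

Arc 1: start y=9.740, vy=6.840 → t=2.238, apex=12.079, x_land=7.968, impact vy=-15.543
  bounce: vy ← 0.74·15.543 = 11.502
Arc 2: start y=0.000, vy=11.502 → t=2.300, apex=6.615, x_land=16.158, impact vy=-11.502
  bounce: vy ← 0.74·11.502 = 8.511
Arc 3: start y=0.000, vy=8.511 → t=1.702, apex=3.622, x_land=22.218, impact vy=-8.511
  bounce: vy ← 0.74·8.511 = 6.298
Arc 4: start y=0.000, vy=6.298 → t=1.260, apex=1.983, x_land=26.702, impact vy=-6.298
  bounce: vy ← 0.74·6.298 = 4.661
Arc 5: start y=0.000, vy=4.661 → t=0.932, apex=1.086, x_land=30.021, impact vy=-4.661
  bounce: vy ← 0.74·4.661 = 3.449

1 2.238 12.079 7.968
2 2.300 6.615 16.158
3 1.702 3.622 22.218
4 1.260 1.983 26.702
5 0.932 1.086 30.021
final: 30.021 3.449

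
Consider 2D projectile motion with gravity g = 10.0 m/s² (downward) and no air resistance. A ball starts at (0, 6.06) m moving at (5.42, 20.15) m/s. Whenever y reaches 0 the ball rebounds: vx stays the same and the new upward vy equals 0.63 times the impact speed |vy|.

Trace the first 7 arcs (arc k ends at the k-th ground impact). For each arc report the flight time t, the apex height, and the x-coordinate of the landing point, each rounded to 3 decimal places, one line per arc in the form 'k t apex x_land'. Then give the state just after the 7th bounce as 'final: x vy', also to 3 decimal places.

Arc 1: start y=6.060, vy=20.150 → t=4.311, apex=26.361, x_land=23.366, impact vy=-22.961
  bounce: vy ← 0.63·22.961 = 14.466
Arc 2: start y=0.000, vy=14.466 → t=2.893, apex=10.463, x_land=39.047, impact vy=-14.466
  bounce: vy ← 0.63·14.466 = 9.113
Arc 3: start y=0.000, vy=9.113 → t=1.823, apex=4.153, x_land=48.926, impact vy=-9.113
  bounce: vy ← 0.63·9.113 = 5.741
Arc 4: start y=0.000, vy=5.741 → t=1.148, apex=1.648, x_land=55.150, impact vy=-5.741
  bounce: vy ← 0.63·5.741 = 3.617
Arc 5: start y=0.000, vy=3.617 → t=0.723, apex=0.654, x_land=59.071, impact vy=-3.617
  bounce: vy ← 0.63·3.617 = 2.279
Arc 6: start y=0.000, vy=2.279 → t=0.456, apex=0.260, x_land=61.541, impact vy=-2.279
  bounce: vy ← 0.63·2.279 = 1.436
Arc 7: start y=0.000, vy=1.436 → t=0.287, apex=0.103, x_land=63.097, impact vy=-1.436
  bounce: vy ← 0.63·1.436 = 0.904

1 4.311 26.361 23.366
2 2.893 10.463 39.047
3 1.823 4.153 48.926
4 1.148 1.648 55.150
5 0.723 0.654 59.071
6 0.456 0.260 61.541
7 0.287 0.103 63.097
final: 63.097 0.904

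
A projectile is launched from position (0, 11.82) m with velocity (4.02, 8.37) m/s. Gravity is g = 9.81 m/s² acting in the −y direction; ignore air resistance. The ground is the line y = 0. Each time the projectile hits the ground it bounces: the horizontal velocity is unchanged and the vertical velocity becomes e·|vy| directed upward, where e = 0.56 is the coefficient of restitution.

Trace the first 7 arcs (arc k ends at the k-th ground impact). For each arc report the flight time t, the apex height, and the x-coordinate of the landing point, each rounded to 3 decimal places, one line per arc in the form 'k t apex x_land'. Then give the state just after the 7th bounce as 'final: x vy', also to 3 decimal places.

1 2.625 15.391 10.551
2 1.984 4.827 18.526
3 1.111 1.514 22.992
4 0.622 0.475 25.494
5 0.348 0.149 26.894
6 0.195 0.047 27.679
7 0.109 0.015 28.118
final: 28.118 0.300

Arc 1: start y=11.820, vy=8.370 → t=2.625, apex=15.391, x_land=10.551, impact vy=-17.377
  bounce: vy ← 0.56·17.377 = 9.731
Arc 2: start y=0.000, vy=9.731 → t=1.984, apex=4.827, x_land=18.526, impact vy=-9.731
  bounce: vy ← 0.56·9.731 = 5.449
Arc 3: start y=0.000, vy=5.449 → t=1.111, apex=1.514, x_land=22.992, impact vy=-5.449
  bounce: vy ← 0.56·5.449 = 3.052
Arc 4: start y=0.000, vy=3.052 → t=0.622, apex=0.475, x_land=25.494, impact vy=-3.052
  bounce: vy ← 0.56·3.052 = 1.709
Arc 5: start y=0.000, vy=1.709 → t=0.348, apex=0.149, x_land=26.894, impact vy=-1.709
  bounce: vy ← 0.56·1.709 = 0.957
Arc 6: start y=0.000, vy=0.957 → t=0.195, apex=0.047, x_land=27.679, impact vy=-0.957
  bounce: vy ← 0.56·0.957 = 0.536
Arc 7: start y=0.000, vy=0.536 → t=0.109, apex=0.015, x_land=28.118, impact vy=-0.536
  bounce: vy ← 0.56·0.536 = 0.300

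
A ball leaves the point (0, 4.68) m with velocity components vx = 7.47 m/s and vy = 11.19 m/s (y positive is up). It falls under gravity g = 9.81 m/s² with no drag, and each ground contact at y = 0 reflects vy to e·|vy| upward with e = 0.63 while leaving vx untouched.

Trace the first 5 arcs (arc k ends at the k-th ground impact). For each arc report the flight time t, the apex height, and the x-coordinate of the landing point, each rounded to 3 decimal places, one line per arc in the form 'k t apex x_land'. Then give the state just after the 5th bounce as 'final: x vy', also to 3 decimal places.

Arc 1: start y=4.680, vy=11.190 → t=2.642, apex=11.062, x_land=19.739, impact vy=-14.732
  bounce: vy ← 0.63·14.732 = 9.281
Arc 2: start y=0.000, vy=9.281 → t=1.892, apex=4.391, x_land=33.874, impact vy=-9.281
  bounce: vy ← 0.63·9.281 = 5.847
Arc 3: start y=0.000, vy=5.847 → t=1.192, apex=1.743, x_land=42.779, impact vy=-5.847
  bounce: vy ← 0.63·5.847 = 3.684
Arc 4: start y=0.000, vy=3.684 → t=0.751, apex=0.692, x_land=48.389, impact vy=-3.684
  bounce: vy ← 0.63·3.684 = 2.321
Arc 5: start y=0.000, vy=2.321 → t=0.473, apex=0.275, x_land=51.923, impact vy=-2.321
  bounce: vy ← 0.63·2.321 = 1.462

1 2.642 11.062 19.739
2 1.892 4.391 33.874
3 1.192 1.743 42.779
4 0.751 0.692 48.389
5 0.473 0.275 51.923
final: 51.923 1.462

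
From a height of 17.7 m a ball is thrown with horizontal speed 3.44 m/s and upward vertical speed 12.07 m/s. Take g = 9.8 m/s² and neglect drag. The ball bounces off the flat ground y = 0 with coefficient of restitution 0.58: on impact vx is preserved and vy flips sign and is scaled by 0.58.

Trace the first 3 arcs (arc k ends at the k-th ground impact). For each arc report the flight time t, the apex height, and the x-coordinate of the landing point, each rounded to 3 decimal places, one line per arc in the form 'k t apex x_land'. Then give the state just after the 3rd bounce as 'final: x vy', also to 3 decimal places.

1 3.496 25.133 12.028
2 2.627 8.455 21.065
3 1.524 2.844 26.307
final: 26.307 4.330

Arc 1: start y=17.700, vy=12.070 → t=3.496, apex=25.133, x_land=12.028, impact vy=-22.195
  bounce: vy ← 0.58·22.195 = 12.873
Arc 2: start y=0.000, vy=12.873 → t=2.627, apex=8.455, x_land=21.065, impact vy=-12.873
  bounce: vy ← 0.58·12.873 = 7.466
Arc 3: start y=0.000, vy=7.466 → t=1.524, apex=2.844, x_land=26.307, impact vy=-7.466
  bounce: vy ← 0.58·7.466 = 4.330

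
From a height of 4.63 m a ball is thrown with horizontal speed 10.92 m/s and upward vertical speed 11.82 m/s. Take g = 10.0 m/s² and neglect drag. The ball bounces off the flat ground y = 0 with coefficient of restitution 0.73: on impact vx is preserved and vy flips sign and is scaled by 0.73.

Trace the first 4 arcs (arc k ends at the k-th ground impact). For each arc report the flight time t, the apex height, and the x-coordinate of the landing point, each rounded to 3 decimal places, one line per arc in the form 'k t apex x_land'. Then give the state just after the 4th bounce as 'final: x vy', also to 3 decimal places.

1 2.706 11.616 29.551
2 2.225 6.190 53.852
3 1.624 3.299 71.591
4 1.186 1.758 84.541
final: 84.541 4.328

Arc 1: start y=4.630, vy=11.820 → t=2.706, apex=11.616, x_land=29.551, impact vy=-15.242
  bounce: vy ← 0.73·15.242 = 11.127
Arc 2: start y=0.000, vy=11.127 → t=2.225, apex=6.190, x_land=53.852, impact vy=-11.127
  bounce: vy ← 0.73·11.127 = 8.122
Arc 3: start y=0.000, vy=8.122 → t=1.624, apex=3.299, x_land=71.591, impact vy=-8.122
  bounce: vy ← 0.73·8.122 = 5.929
Arc 4: start y=0.000, vy=5.929 → t=1.186, apex=1.758, x_land=84.541, impact vy=-5.929
  bounce: vy ← 0.73·5.929 = 4.328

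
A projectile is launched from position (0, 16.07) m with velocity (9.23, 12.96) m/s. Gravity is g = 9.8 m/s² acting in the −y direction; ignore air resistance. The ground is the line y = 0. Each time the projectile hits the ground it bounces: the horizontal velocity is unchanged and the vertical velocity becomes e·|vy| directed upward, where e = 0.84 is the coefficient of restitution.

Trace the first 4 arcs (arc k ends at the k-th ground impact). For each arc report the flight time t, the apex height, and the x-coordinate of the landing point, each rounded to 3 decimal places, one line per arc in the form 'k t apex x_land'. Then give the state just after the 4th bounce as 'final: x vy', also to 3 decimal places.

Arc 1: start y=16.070, vy=12.960 → t=3.565, apex=24.639, x_land=32.904, impact vy=-21.976
  bounce: vy ← 0.84·21.976 = 18.460
Arc 2: start y=0.000, vy=18.460 → t=3.767, apex=17.386, x_land=67.676, impact vy=-18.460
  bounce: vy ← 0.84·18.460 = 15.506
Arc 3: start y=0.000, vy=15.506 → t=3.165, apex=12.267, x_land=96.884, impact vy=-15.506
  bounce: vy ← 0.84·15.506 = 13.025
Arc 4: start y=0.000, vy=13.025 → t=2.658, apex=8.656, x_land=121.419, impact vy=-13.025
  bounce: vy ← 0.84·13.025 = 10.941

1 3.565 24.639 32.904
2 3.767 17.386 67.676
3 3.165 12.267 96.884
4 2.658 8.656 121.419
final: 121.419 10.941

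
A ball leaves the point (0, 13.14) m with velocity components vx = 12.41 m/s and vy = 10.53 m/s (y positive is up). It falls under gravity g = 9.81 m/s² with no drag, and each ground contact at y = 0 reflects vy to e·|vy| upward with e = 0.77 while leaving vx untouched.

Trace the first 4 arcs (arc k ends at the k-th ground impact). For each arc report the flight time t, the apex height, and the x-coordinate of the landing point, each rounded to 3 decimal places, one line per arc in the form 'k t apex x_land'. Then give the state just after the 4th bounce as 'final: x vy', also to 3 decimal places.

1 3.031 18.791 37.611
2 3.014 11.141 75.018
3 2.321 6.606 103.821
4 1.787 3.917 126.000
final: 126.000 6.750

Arc 1: start y=13.140, vy=10.530 → t=3.031, apex=18.791, x_land=37.611, impact vy=-19.201
  bounce: vy ← 0.77·19.201 = 14.785
Arc 2: start y=0.000, vy=14.785 → t=3.014, apex=11.141, x_land=75.018, impact vy=-14.785
  bounce: vy ← 0.77·14.785 = 11.384
Arc 3: start y=0.000, vy=11.384 → t=2.321, apex=6.606, x_land=103.821, impact vy=-11.384
  bounce: vy ← 0.77·11.384 = 8.766
Arc 4: start y=0.000, vy=8.766 → t=1.787, apex=3.917, x_land=126.000, impact vy=-8.766
  bounce: vy ← 0.77·8.766 = 6.750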